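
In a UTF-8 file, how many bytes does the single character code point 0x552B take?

3

U+552B = 0x552B. UTF-8 uses 1 byte below 0x80, 2 below 0x800, 3 below 0x10000, 4 up to 0x10FFFF. 0x552B is in U+0800–U+FFFF → 3 bytes.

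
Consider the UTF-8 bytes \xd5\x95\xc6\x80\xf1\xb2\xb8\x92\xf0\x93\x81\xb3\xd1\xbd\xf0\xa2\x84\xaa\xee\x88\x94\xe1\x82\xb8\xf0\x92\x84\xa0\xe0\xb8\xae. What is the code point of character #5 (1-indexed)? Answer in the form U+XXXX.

Offset 0: leading byte 0xD5 = 11010101 → 2-byte char #1 = D5 95.
Offset 2: leading byte 0xC6 = 11000110 → 2-byte char #2 = C6 80.
Offset 4: leading byte 0xF1 = 11110001 → 4-byte char #3 = F1 B2 B8 92.
Offset 8: leading byte 0xF0 = 11110000 → 4-byte char #4 = F0 93 81 B3.
Offset 12: leading byte 0xD1 = 11010001 → 2-byte char #5 = D1 BD.
Leading byte 0xD1 = 11010001 matches 110xxxxx → 2-byte sequence.
Byte 1: 0xD1 = 11010001, payload 10001 (5 bits).
Byte 2: 0xBD = 10111101 (10xxxxxx ✓), payload 111101.
Concatenate: 10001111101 = 0x47D (11 bits → U+047D).

U+047D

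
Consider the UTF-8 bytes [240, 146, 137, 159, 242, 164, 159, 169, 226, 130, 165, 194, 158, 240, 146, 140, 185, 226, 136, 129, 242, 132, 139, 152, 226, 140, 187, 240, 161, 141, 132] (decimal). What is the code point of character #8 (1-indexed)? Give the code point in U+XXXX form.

U+233B

Offset 0: leading byte 0xF0 = 11110000 → 4-byte char #1 = F0 92 89 9F.
Offset 4: leading byte 0xF2 = 11110010 → 4-byte char #2 = F2 A4 9F A9.
Offset 8: leading byte 0xE2 = 11100010 → 3-byte char #3 = E2 82 A5.
Offset 11: leading byte 0xC2 = 11000010 → 2-byte char #4 = C2 9E.
Offset 13: leading byte 0xF0 = 11110000 → 4-byte char #5 = F0 92 8C B9.
Offset 17: leading byte 0xE2 = 11100010 → 3-byte char #6 = E2 88 81.
Offset 20: leading byte 0xF2 = 11110010 → 4-byte char #7 = F2 84 8B 98.
Offset 24: leading byte 0xE2 = 11100010 → 3-byte char #8 = E2 8C BB.
Leading byte 0xE2 = 11100010 matches 1110xxxx → 3-byte sequence.
Byte 1: 0xE2 = 11100010, payload 0010 (4 bits).
Byte 2: 0x8C = 10001100 (10xxxxxx ✓), payload 001100.
Byte 3: 0xBB = 10111011 (10xxxxxx ✓), payload 111011.
Concatenate: 0010001100111011 = 0x233B (16 bits → U+233B).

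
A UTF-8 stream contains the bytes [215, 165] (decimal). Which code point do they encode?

U+05E5

Leading byte 0xD7 = 11010111 matches 110xxxxx → 2-byte sequence.
Byte 1: 0xD7 = 11010111, payload 10111 (5 bits).
Byte 2: 0xA5 = 10100101 (10xxxxxx ✓), payload 100101.
Concatenate: 10111100101 = 0x5E5 (11 bits → U+05E5).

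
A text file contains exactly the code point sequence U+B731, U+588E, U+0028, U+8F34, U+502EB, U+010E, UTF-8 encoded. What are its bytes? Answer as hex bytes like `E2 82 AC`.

EB 9C B1 E5 A2 8E 28 E8 BC B4 F1 90 8B AB C4 8E

U+B731: 3-byte form → EB 9C B1.
U+588E: 3-byte form → E5 A2 8E.
U+0028: 1-byte form → 28.
U+8F34: 3-byte form → E8 BC B4.
U+502EB: 4-byte form → F1 90 8B AB.
U+010E: 2-byte form → C4 8E.
Concatenated (16 bytes): EB 9C B1 E5 A2 8E 28 E8 BC B4 F1 90 8B AB C4 8E.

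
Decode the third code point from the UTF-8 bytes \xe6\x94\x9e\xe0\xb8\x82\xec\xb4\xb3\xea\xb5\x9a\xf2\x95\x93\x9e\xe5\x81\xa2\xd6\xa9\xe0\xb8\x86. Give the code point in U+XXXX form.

U+CD33

Offset 0: leading byte 0xE6 = 11100110 → 3-byte char #1 = E6 94 9E.
Offset 3: leading byte 0xE0 = 11100000 → 3-byte char #2 = E0 B8 82.
Offset 6: leading byte 0xEC = 11101100 → 3-byte char #3 = EC B4 B3.
Leading byte 0xEC = 11101100 matches 1110xxxx → 3-byte sequence.
Byte 1: 0xEC = 11101100, payload 1100 (4 bits).
Byte 2: 0xB4 = 10110100 (10xxxxxx ✓), payload 110100.
Byte 3: 0xB3 = 10110011 (10xxxxxx ✓), payload 110011.
Concatenate: 1100110100110011 = 0xCD33 (16 bits → U+CD33).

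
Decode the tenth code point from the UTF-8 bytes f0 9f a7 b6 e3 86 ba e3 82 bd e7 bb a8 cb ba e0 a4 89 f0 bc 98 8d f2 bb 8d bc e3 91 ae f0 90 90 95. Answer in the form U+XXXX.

Offset 0: leading byte 0xF0 = 11110000 → 4-byte char #1 = F0 9F A7 B6.
Offset 4: leading byte 0xE3 = 11100011 → 3-byte char #2 = E3 86 BA.
Offset 7: leading byte 0xE3 = 11100011 → 3-byte char #3 = E3 82 BD.
Offset 10: leading byte 0xE7 = 11100111 → 3-byte char #4 = E7 BB A8.
Offset 13: leading byte 0xCB = 11001011 → 2-byte char #5 = CB BA.
Offset 15: leading byte 0xE0 = 11100000 → 3-byte char #6 = E0 A4 89.
Offset 18: leading byte 0xF0 = 11110000 → 4-byte char #7 = F0 BC 98 8D.
Offset 22: leading byte 0xF2 = 11110010 → 4-byte char #8 = F2 BB 8D BC.
Offset 26: leading byte 0xE3 = 11100011 → 3-byte char #9 = E3 91 AE.
Offset 29: leading byte 0xF0 = 11110000 → 4-byte char #10 = F0 90 90 95.
Leading byte 0xF0 = 11110000 matches 11110xxx → 4-byte sequence.
Byte 1: 0xF0 = 11110000, payload 000 (3 bits).
Byte 2: 0x90 = 10010000 (10xxxxxx ✓), payload 010000.
Byte 3: 0x90 = 10010000 (10xxxxxx ✓), payload 010000.
Byte 4: 0x95 = 10010101 (10xxxxxx ✓), payload 010101.
Concatenate: 000010000010000010101 = 0x10415 (21 bits → U+10415).

U+10415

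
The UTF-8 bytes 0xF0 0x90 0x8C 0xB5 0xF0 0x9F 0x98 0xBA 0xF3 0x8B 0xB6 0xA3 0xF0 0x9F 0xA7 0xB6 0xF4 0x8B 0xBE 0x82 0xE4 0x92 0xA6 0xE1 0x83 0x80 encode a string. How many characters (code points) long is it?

Byte at offset 0: 0xF0 = 11110000 → 4-byte char (#1). Advance 4.
Byte at offset 4: 0xF0 = 11110000 → 4-byte char (#2). Advance 4.
Byte at offset 8: 0xF3 = 11110011 → 4-byte char (#3). Advance 4.
Byte at offset 12: 0xF0 = 11110000 → 4-byte char (#4). Advance 4.
Byte at offset 16: 0xF4 = 11110100 → 4-byte char (#5). Advance 4.
Byte at offset 20: 0xE4 = 11100100 → 3-byte char (#6). Advance 3.
Byte at offset 23: 0xE1 = 11100001 → 3-byte char (#7). Advance 3.
Reached end at offset 26 after 7 code points.

7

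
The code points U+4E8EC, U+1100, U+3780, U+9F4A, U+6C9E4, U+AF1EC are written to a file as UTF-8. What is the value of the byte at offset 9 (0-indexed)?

0x80

U+4E8EC → 4-byte form F1 8E A3 AC at offsets 0–3.
U+1100 → 3-byte form E1 84 80 at offsets 4–6.
U+3780 → 3-byte form E3 9E 80 at offsets 7–9.
Offset 9 falls in char 3's range; it's byte 3 of E3 9E 80 = 0x80.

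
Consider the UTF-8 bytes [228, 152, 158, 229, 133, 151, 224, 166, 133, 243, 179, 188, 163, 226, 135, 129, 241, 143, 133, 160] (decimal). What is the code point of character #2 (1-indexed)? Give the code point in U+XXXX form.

U+5157

Offset 0: leading byte 0xE4 = 11100100 → 3-byte char #1 = E4 98 9E.
Offset 3: leading byte 0xE5 = 11100101 → 3-byte char #2 = E5 85 97.
Leading byte 0xE5 = 11100101 matches 1110xxxx → 3-byte sequence.
Byte 1: 0xE5 = 11100101, payload 0101 (4 bits).
Byte 2: 0x85 = 10000101 (10xxxxxx ✓), payload 000101.
Byte 3: 0x97 = 10010111 (10xxxxxx ✓), payload 010111.
Concatenate: 0101000101010111 = 0x5157 (16 bits → U+5157).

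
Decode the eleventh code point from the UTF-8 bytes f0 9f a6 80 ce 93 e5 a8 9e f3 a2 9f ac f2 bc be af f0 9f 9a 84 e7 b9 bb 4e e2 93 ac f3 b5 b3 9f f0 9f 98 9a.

U+1F61A

Offset 0: leading byte 0xF0 = 11110000 → 4-byte char #1 = F0 9F A6 80.
Offset 4: leading byte 0xCE = 11001110 → 2-byte char #2 = CE 93.
Offset 6: leading byte 0xE5 = 11100101 → 3-byte char #3 = E5 A8 9E.
Offset 9: leading byte 0xF3 = 11110011 → 4-byte char #4 = F3 A2 9F AC.
Offset 13: leading byte 0xF2 = 11110010 → 4-byte char #5 = F2 BC BE AF.
Offset 17: leading byte 0xF0 = 11110000 → 4-byte char #6 = F0 9F 9A 84.
Offset 21: leading byte 0xE7 = 11100111 → 3-byte char #7 = E7 B9 BB.
Offset 24: leading byte 0x4E = 01001110 → 1-byte char #8 = 4E.
Offset 25: leading byte 0xE2 = 11100010 → 3-byte char #9 = E2 93 AC.
Offset 28: leading byte 0xF3 = 11110011 → 4-byte char #10 = F3 B5 B3 9F.
Offset 32: leading byte 0xF0 = 11110000 → 4-byte char #11 = F0 9F 98 9A.
Leading byte 0xF0 = 11110000 matches 11110xxx → 4-byte sequence.
Byte 1: 0xF0 = 11110000, payload 000 (3 bits).
Byte 2: 0x9F = 10011111 (10xxxxxx ✓), payload 011111.
Byte 3: 0x98 = 10011000 (10xxxxxx ✓), payload 011000.
Byte 4: 0x9A = 10011010 (10xxxxxx ✓), payload 011010.
Concatenate: 000011111011000011010 = 0x1F61A (21 bits → U+1F61A).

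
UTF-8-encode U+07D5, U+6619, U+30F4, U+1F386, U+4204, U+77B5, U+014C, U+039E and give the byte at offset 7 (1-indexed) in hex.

0x83

1-indexed offset 7 is 0-indexed offset 6.
U+07D5 → 2-byte form DF 95 at offsets 0–1.
U+6619 → 3-byte form E6 98 99 at offsets 2–4.
U+30F4 → 3-byte form E3 83 B4 at offsets 5–7.
Offset 6 falls in char 3's range; it's byte 2 of E3 83 B4 = 0x83.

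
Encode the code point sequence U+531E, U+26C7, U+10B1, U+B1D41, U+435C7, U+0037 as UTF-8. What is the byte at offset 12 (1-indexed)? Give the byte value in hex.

0xB5

1-indexed offset 12 is 0-indexed offset 11.
U+531E → 3-byte form E5 8C 9E at offsets 0–2.
U+26C7 → 3-byte form E2 9B 87 at offsets 3–5.
U+10B1 → 3-byte form E1 82 B1 at offsets 6–8.
U+B1D41 → 4-byte form F2 B1 B5 81 at offsets 9–12.
Offset 11 falls in char 4's range; it's byte 3 of F2 B1 B5 81 = 0xB5.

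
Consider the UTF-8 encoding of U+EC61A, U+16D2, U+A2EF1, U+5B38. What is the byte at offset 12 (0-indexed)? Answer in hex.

U+EC61A → 4-byte form F3 AC 98 9A at offsets 0–3.
U+16D2 → 3-byte form E1 9B 92 at offsets 4–6.
U+A2EF1 → 4-byte form F2 A2 BB B1 at offsets 7–10.
U+5B38 → 3-byte form E5 AC B8 at offsets 11–13.
Offset 12 falls in char 4's range; it's byte 2 of E5 AC B8 = 0xAC.

0xAC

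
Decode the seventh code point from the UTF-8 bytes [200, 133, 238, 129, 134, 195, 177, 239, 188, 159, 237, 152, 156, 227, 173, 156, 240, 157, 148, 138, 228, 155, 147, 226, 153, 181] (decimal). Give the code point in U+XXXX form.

Offset 0: leading byte 0xC8 = 11001000 → 2-byte char #1 = C8 85.
Offset 2: leading byte 0xEE = 11101110 → 3-byte char #2 = EE 81 86.
Offset 5: leading byte 0xC3 = 11000011 → 2-byte char #3 = C3 B1.
Offset 7: leading byte 0xEF = 11101111 → 3-byte char #4 = EF BC 9F.
Offset 10: leading byte 0xED = 11101101 → 3-byte char #5 = ED 98 9C.
Offset 13: leading byte 0xE3 = 11100011 → 3-byte char #6 = E3 AD 9C.
Offset 16: leading byte 0xF0 = 11110000 → 4-byte char #7 = F0 9D 94 8A.
Leading byte 0xF0 = 11110000 matches 11110xxx → 4-byte sequence.
Byte 1: 0xF0 = 11110000, payload 000 (3 bits).
Byte 2: 0x9D = 10011101 (10xxxxxx ✓), payload 011101.
Byte 3: 0x94 = 10010100 (10xxxxxx ✓), payload 010100.
Byte 4: 0x8A = 10001010 (10xxxxxx ✓), payload 001010.
Concatenate: 000011101010100001010 = 0x1D50A (21 bits → U+1D50A).

U+1D50A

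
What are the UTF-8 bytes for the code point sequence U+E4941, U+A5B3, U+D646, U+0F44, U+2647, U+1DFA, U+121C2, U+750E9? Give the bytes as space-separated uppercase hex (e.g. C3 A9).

U+E4941: 4-byte form → F3 A4 A5 81.
U+A5B3: 3-byte form → EA 96 B3.
U+D646: 3-byte form → ED 99 86.
U+0F44: 3-byte form → E0 BD 84.
U+2647: 3-byte form → E2 99 87.
U+1DFA: 3-byte form → E1 B7 BA.
U+121C2: 4-byte form → F0 92 87 82.
U+750E9: 4-byte form → F1 B5 83 A9.
Concatenated (27 bytes): F3 A4 A5 81 EA 96 B3 ED 99 86 E0 BD 84 E2 99 87 E1 B7 BA F0 92 87 82 F1 B5 83 A9.

F3 A4 A5 81 EA 96 B3 ED 99 86 E0 BD 84 E2 99 87 E1 B7 BA F0 92 87 82 F1 B5 83 A9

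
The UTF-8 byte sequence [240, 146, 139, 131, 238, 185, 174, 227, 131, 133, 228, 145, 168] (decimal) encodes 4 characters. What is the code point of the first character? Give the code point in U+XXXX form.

Offset 0: leading byte 0xF0 = 11110000 → 4-byte char #1 = F0 92 8B 83.
Leading byte 0xF0 = 11110000 matches 11110xxx → 4-byte sequence.
Byte 1: 0xF0 = 11110000, payload 000 (3 bits).
Byte 2: 0x92 = 10010010 (10xxxxxx ✓), payload 010010.
Byte 3: 0x8B = 10001011 (10xxxxxx ✓), payload 001011.
Byte 4: 0x83 = 10000011 (10xxxxxx ✓), payload 000011.
Concatenate: 000010010001011000011 = 0x122C3 (21 bits → U+122C3).

U+122C3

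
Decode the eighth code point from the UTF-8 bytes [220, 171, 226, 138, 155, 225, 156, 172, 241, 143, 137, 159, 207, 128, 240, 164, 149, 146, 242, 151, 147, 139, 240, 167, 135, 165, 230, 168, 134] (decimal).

Offset 0: leading byte 0xDC = 11011100 → 2-byte char #1 = DC AB.
Offset 2: leading byte 0xE2 = 11100010 → 3-byte char #2 = E2 8A 9B.
Offset 5: leading byte 0xE1 = 11100001 → 3-byte char #3 = E1 9C AC.
Offset 8: leading byte 0xF1 = 11110001 → 4-byte char #4 = F1 8F 89 9F.
Offset 12: leading byte 0xCF = 11001111 → 2-byte char #5 = CF 80.
Offset 14: leading byte 0xF0 = 11110000 → 4-byte char #6 = F0 A4 95 92.
Offset 18: leading byte 0xF2 = 11110010 → 4-byte char #7 = F2 97 93 8B.
Offset 22: leading byte 0xF0 = 11110000 → 4-byte char #8 = F0 A7 87 A5.
Leading byte 0xF0 = 11110000 matches 11110xxx → 4-byte sequence.
Byte 1: 0xF0 = 11110000, payload 000 (3 bits).
Byte 2: 0xA7 = 10100111 (10xxxxxx ✓), payload 100111.
Byte 3: 0x87 = 10000111 (10xxxxxx ✓), payload 000111.
Byte 4: 0xA5 = 10100101 (10xxxxxx ✓), payload 100101.
Concatenate: 000100111000111100101 = 0x271E5 (21 bits → U+271E5).

U+271E5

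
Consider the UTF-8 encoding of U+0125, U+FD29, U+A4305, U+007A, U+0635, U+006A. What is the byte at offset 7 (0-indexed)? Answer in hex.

U+0125 → 2-byte form C4 A5 at offsets 0–1.
U+FD29 → 3-byte form EF B4 A9 at offsets 2–4.
U+A4305 → 4-byte form F2 A4 8C 85 at offsets 5–8.
Offset 7 falls in char 3's range; it's byte 3 of F2 A4 8C 85 = 0x8C.

0x8C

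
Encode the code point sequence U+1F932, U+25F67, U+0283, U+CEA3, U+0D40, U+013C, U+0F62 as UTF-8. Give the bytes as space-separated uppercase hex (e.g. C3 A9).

U+1F932: 4-byte form → F0 9F A4 B2.
U+25F67: 4-byte form → F0 A5 BD A7.
U+0283: 2-byte form → CA 83.
U+CEA3: 3-byte form → EC BA A3.
U+0D40: 3-byte form → E0 B5 80.
U+013C: 2-byte form → C4 BC.
U+0F62: 3-byte form → E0 BD A2.
Concatenated (21 bytes): F0 9F A4 B2 F0 A5 BD A7 CA 83 EC BA A3 E0 B5 80 C4 BC E0 BD A2.

F0 9F A4 B2 F0 A5 BD A7 CA 83 EC BA A3 E0 B5 80 C4 BC E0 BD A2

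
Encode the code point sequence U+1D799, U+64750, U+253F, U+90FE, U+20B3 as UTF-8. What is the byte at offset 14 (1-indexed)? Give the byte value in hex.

1-indexed offset 14 is 0-indexed offset 13.
U+1D799 → 4-byte form F0 9D 9E 99 at offsets 0–3.
U+64750 → 4-byte form F1 A4 9D 90 at offsets 4–7.
U+253F → 3-byte form E2 94 BF at offsets 8–10.
U+90FE → 3-byte form E9 83 BE at offsets 11–13.
Offset 13 falls in char 4's range; it's byte 3 of E9 83 BE = 0xBE.

0xBE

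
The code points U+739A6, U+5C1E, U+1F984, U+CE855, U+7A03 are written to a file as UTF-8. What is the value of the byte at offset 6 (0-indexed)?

U+739A6 → 4-byte form F1 B3 A6 A6 at offsets 0–3.
U+5C1E → 3-byte form E5 B0 9E at offsets 4–6.
Offset 6 falls in char 2's range; it's byte 3 of E5 B0 9E = 0x9E.

0x9E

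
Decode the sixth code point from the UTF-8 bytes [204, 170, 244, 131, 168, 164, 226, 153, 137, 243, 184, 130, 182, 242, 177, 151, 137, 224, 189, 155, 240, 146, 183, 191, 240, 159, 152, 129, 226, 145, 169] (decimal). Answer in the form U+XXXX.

U+0F5B

Offset 0: leading byte 0xCC = 11001100 → 2-byte char #1 = CC AA.
Offset 2: leading byte 0xF4 = 11110100 → 4-byte char #2 = F4 83 A8 A4.
Offset 6: leading byte 0xE2 = 11100010 → 3-byte char #3 = E2 99 89.
Offset 9: leading byte 0xF3 = 11110011 → 4-byte char #4 = F3 B8 82 B6.
Offset 13: leading byte 0xF2 = 11110010 → 4-byte char #5 = F2 B1 97 89.
Offset 17: leading byte 0xE0 = 11100000 → 3-byte char #6 = E0 BD 9B.
Leading byte 0xE0 = 11100000 matches 1110xxxx → 3-byte sequence.
Byte 1: 0xE0 = 11100000, payload 0000 (4 bits).
Byte 2: 0xBD = 10111101 (10xxxxxx ✓), payload 111101.
Byte 3: 0x9B = 10011011 (10xxxxxx ✓), payload 011011.
Concatenate: 0000111101011011 = 0xF5B (16 bits → U+0F5B).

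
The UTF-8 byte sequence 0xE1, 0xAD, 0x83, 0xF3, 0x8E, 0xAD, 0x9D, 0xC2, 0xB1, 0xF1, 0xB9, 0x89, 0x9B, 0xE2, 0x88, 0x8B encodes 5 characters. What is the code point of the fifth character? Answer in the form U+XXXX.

U+220B

Offset 0: leading byte 0xE1 = 11100001 → 3-byte char #1 = E1 AD 83.
Offset 3: leading byte 0xF3 = 11110011 → 4-byte char #2 = F3 8E AD 9D.
Offset 7: leading byte 0xC2 = 11000010 → 2-byte char #3 = C2 B1.
Offset 9: leading byte 0xF1 = 11110001 → 4-byte char #4 = F1 B9 89 9B.
Offset 13: leading byte 0xE2 = 11100010 → 3-byte char #5 = E2 88 8B.
Leading byte 0xE2 = 11100010 matches 1110xxxx → 3-byte sequence.
Byte 1: 0xE2 = 11100010, payload 0010 (4 bits).
Byte 2: 0x88 = 10001000 (10xxxxxx ✓), payload 001000.
Byte 3: 0x8B = 10001011 (10xxxxxx ✓), payload 001011.
Concatenate: 0010001000001011 = 0x220B (16 bits → U+220B).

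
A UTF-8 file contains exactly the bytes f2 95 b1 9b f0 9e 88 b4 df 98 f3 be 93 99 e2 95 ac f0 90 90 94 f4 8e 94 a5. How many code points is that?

Byte at offset 0: 0xF2 = 11110010 → 4-byte char (#1). Advance 4.
Byte at offset 4: 0xF0 = 11110000 → 4-byte char (#2). Advance 4.
Byte at offset 8: 0xDF = 11011111 → 2-byte char (#3). Advance 2.
Byte at offset 10: 0xF3 = 11110011 → 4-byte char (#4). Advance 4.
Byte at offset 14: 0xE2 = 11100010 → 3-byte char (#5). Advance 3.
Byte at offset 17: 0xF0 = 11110000 → 4-byte char (#6). Advance 4.
Byte at offset 21: 0xF4 = 11110100 → 4-byte char (#7). Advance 4.
Reached end at offset 25 after 7 code points.

7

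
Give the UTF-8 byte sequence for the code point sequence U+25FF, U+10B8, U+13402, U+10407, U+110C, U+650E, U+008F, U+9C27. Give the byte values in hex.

E2 97 BF E1 82 B8 F0 93 90 82 F0 90 90 87 E1 84 8C E6 94 8E C2 8F E9 B0 A7

U+25FF: 3-byte form → E2 97 BF.
U+10B8: 3-byte form → E1 82 B8.
U+13402: 4-byte form → F0 93 90 82.
U+10407: 4-byte form → F0 90 90 87.
U+110C: 3-byte form → E1 84 8C.
U+650E: 3-byte form → E6 94 8E.
U+008F: 2-byte form → C2 8F.
U+9C27: 3-byte form → E9 B0 A7.
Concatenated (25 bytes): E2 97 BF E1 82 B8 F0 93 90 82 F0 90 90 87 E1 84 8C E6 94 8E C2 8F E9 B0 A7.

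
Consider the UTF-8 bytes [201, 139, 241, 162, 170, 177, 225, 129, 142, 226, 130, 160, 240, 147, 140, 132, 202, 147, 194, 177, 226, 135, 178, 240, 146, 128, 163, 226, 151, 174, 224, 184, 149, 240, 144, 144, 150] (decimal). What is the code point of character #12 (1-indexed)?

Offset 0: leading byte 0xC9 = 11001001 → 2-byte char #1 = C9 8B.
Offset 2: leading byte 0xF1 = 11110001 → 4-byte char #2 = F1 A2 AA B1.
Offset 6: leading byte 0xE1 = 11100001 → 3-byte char #3 = E1 81 8E.
Offset 9: leading byte 0xE2 = 11100010 → 3-byte char #4 = E2 82 A0.
Offset 12: leading byte 0xF0 = 11110000 → 4-byte char #5 = F0 93 8C 84.
Offset 16: leading byte 0xCA = 11001010 → 2-byte char #6 = CA 93.
Offset 18: leading byte 0xC2 = 11000010 → 2-byte char #7 = C2 B1.
Offset 20: leading byte 0xE2 = 11100010 → 3-byte char #8 = E2 87 B2.
Offset 23: leading byte 0xF0 = 11110000 → 4-byte char #9 = F0 92 80 A3.
Offset 27: leading byte 0xE2 = 11100010 → 3-byte char #10 = E2 97 AE.
Offset 30: leading byte 0xE0 = 11100000 → 3-byte char #11 = E0 B8 95.
Offset 33: leading byte 0xF0 = 11110000 → 4-byte char #12 = F0 90 90 96.
Leading byte 0xF0 = 11110000 matches 11110xxx → 4-byte sequence.
Byte 1: 0xF0 = 11110000, payload 000 (3 bits).
Byte 2: 0x90 = 10010000 (10xxxxxx ✓), payload 010000.
Byte 3: 0x90 = 10010000 (10xxxxxx ✓), payload 010000.
Byte 4: 0x96 = 10010110 (10xxxxxx ✓), payload 010110.
Concatenate: 000010000010000010110 = 0x10416 (21 bits → U+10416).

U+10416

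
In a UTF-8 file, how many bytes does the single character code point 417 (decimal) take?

2

U+01A1 = 0x1A1. UTF-8 uses 1 byte below 0x80, 2 below 0x800, 3 below 0x10000, 4 up to 0x10FFFF. 0x1A1 is in U+0080–U+07FF → 2 bytes.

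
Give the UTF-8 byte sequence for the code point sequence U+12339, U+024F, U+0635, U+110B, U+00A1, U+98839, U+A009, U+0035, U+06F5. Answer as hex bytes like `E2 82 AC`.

U+12339: 4-byte form → F0 92 8C B9.
U+024F: 2-byte form → C9 8F.
U+0635: 2-byte form → D8 B5.
U+110B: 3-byte form → E1 84 8B.
U+00A1: 2-byte form → C2 A1.
U+98839: 4-byte form → F2 98 A0 B9.
U+A009: 3-byte form → EA 80 89.
U+0035: 1-byte form → 35.
U+06F5: 2-byte form → DB B5.
Concatenated (23 bytes): F0 92 8C B9 C9 8F D8 B5 E1 84 8B C2 A1 F2 98 A0 B9 EA 80 89 35 DB B5.

F0 92 8C B9 C9 8F D8 B5 E1 84 8B C2 A1 F2 98 A0 B9 EA 80 89 35 DB B5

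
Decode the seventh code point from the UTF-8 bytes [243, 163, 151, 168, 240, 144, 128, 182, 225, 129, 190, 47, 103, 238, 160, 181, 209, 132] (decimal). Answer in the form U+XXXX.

U+0444

Offset 0: leading byte 0xF3 = 11110011 → 4-byte char #1 = F3 A3 97 A8.
Offset 4: leading byte 0xF0 = 11110000 → 4-byte char #2 = F0 90 80 B6.
Offset 8: leading byte 0xE1 = 11100001 → 3-byte char #3 = E1 81 BE.
Offset 11: leading byte 0x2F = 00101111 → 1-byte char #4 = 2F.
Offset 12: leading byte 0x67 = 01100111 → 1-byte char #5 = 67.
Offset 13: leading byte 0xEE = 11101110 → 3-byte char #6 = EE A0 B5.
Offset 16: leading byte 0xD1 = 11010001 → 2-byte char #7 = D1 84.
Leading byte 0xD1 = 11010001 matches 110xxxxx → 2-byte sequence.
Byte 1: 0xD1 = 11010001, payload 10001 (5 bits).
Byte 2: 0x84 = 10000100 (10xxxxxx ✓), payload 000100.
Concatenate: 10001000100 = 0x444 (11 bits → U+0444).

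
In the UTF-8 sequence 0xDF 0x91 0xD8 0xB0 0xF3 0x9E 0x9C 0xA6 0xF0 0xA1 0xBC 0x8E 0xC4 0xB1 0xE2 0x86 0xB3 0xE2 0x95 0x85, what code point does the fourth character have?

U+21F0E

Offset 0: leading byte 0xDF = 11011111 → 2-byte char #1 = DF 91.
Offset 2: leading byte 0xD8 = 11011000 → 2-byte char #2 = D8 B0.
Offset 4: leading byte 0xF3 = 11110011 → 4-byte char #3 = F3 9E 9C A6.
Offset 8: leading byte 0xF0 = 11110000 → 4-byte char #4 = F0 A1 BC 8E.
Leading byte 0xF0 = 11110000 matches 11110xxx → 4-byte sequence.
Byte 1: 0xF0 = 11110000, payload 000 (3 bits).
Byte 2: 0xA1 = 10100001 (10xxxxxx ✓), payload 100001.
Byte 3: 0xBC = 10111100 (10xxxxxx ✓), payload 111100.
Byte 4: 0x8E = 10001110 (10xxxxxx ✓), payload 001110.
Concatenate: 000100001111100001110 = 0x21F0E (21 bits → U+21F0E).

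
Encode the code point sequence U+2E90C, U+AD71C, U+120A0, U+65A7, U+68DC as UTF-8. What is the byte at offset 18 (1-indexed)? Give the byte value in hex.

0x9C

1-indexed offset 18 is 0-indexed offset 17.
U+2E90C → 4-byte form F0 AE A4 8C at offsets 0–3.
U+AD71C → 4-byte form F2 AD 9C 9C at offsets 4–7.
U+120A0 → 4-byte form F0 92 82 A0 at offsets 8–11.
U+65A7 → 3-byte form E6 96 A7 at offsets 12–14.
U+68DC → 3-byte form E6 A3 9C at offsets 15–17.
Offset 17 falls in char 5's range; it's byte 3 of E6 A3 9C = 0x9C.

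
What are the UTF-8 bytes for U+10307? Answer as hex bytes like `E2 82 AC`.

F0 90 8C 87

U+10307 = 0x10307 = 66311 decimal. In range U+10000–U+10FFFF → 4-byte form: 11110xxx 10xxxxxx 10xxxxxx 10xxxxxx.
Binary (21 bits): 000010000001100000111.
Split 3+6+6+6: 000 | 010000 | 001100 | 000111.
Byte 1: 11110000 = 0xF0.
Byte 2: 10010000 = 0x90.
Byte 3: 10001100 = 0x8C.
Byte 4: 10000111 = 0x87.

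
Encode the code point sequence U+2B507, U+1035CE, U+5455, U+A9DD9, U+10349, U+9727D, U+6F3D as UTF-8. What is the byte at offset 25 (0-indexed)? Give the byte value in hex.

U+2B507 → 4-byte form F0 AB 94 87 at offsets 0–3.
U+1035CE → 4-byte form F4 83 97 8E at offsets 4–7.
U+5455 → 3-byte form E5 91 95 at offsets 8–10.
U+A9DD9 → 4-byte form F2 A9 B7 99 at offsets 11–14.
U+10349 → 4-byte form F0 90 8D 89 at offsets 15–18.
U+9727D → 4-byte form F2 97 89 BD at offsets 19–22.
U+6F3D → 3-byte form E6 BC BD at offsets 23–25.
Offset 25 falls in char 7's range; it's byte 3 of E6 BC BD = 0xBD.

0xBD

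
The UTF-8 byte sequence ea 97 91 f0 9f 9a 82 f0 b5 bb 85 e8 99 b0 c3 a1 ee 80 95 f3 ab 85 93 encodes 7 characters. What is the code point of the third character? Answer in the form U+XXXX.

Offset 0: leading byte 0xEA = 11101010 → 3-byte char #1 = EA 97 91.
Offset 3: leading byte 0xF0 = 11110000 → 4-byte char #2 = F0 9F 9A 82.
Offset 7: leading byte 0xF0 = 11110000 → 4-byte char #3 = F0 B5 BB 85.
Leading byte 0xF0 = 11110000 matches 11110xxx → 4-byte sequence.
Byte 1: 0xF0 = 11110000, payload 000 (3 bits).
Byte 2: 0xB5 = 10110101 (10xxxxxx ✓), payload 110101.
Byte 3: 0xBB = 10111011 (10xxxxxx ✓), payload 111011.
Byte 4: 0x85 = 10000101 (10xxxxxx ✓), payload 000101.
Concatenate: 000110101111011000101 = 0x35EC5 (21 bits → U+35EC5).

U+35EC5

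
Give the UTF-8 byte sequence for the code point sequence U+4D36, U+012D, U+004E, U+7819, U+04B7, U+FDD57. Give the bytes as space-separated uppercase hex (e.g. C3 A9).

U+4D36: 3-byte form → E4 B4 B6.
U+012D: 2-byte form → C4 AD.
U+004E: 1-byte form → 4E.
U+7819: 3-byte form → E7 A0 99.
U+04B7: 2-byte form → D2 B7.
U+FDD57: 4-byte form → F3 BD B5 97.
Concatenated (15 bytes): E4 B4 B6 C4 AD 4E E7 A0 99 D2 B7 F3 BD B5 97.

E4 B4 B6 C4 AD 4E E7 A0 99 D2 B7 F3 BD B5 97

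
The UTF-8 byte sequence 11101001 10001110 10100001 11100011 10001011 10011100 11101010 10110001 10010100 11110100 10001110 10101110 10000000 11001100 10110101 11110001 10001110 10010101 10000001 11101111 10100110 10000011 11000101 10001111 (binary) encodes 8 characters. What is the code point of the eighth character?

U+014F

Offset 0: leading byte 0xE9 = 11101001 → 3-byte char #1 = E9 8E A1.
Offset 3: leading byte 0xE3 = 11100011 → 3-byte char #2 = E3 8B 9C.
Offset 6: leading byte 0xEA = 11101010 → 3-byte char #3 = EA B1 94.
Offset 9: leading byte 0xF4 = 11110100 → 4-byte char #4 = F4 8E AE 80.
Offset 13: leading byte 0xCC = 11001100 → 2-byte char #5 = CC B5.
Offset 15: leading byte 0xF1 = 11110001 → 4-byte char #6 = F1 8E 95 81.
Offset 19: leading byte 0xEF = 11101111 → 3-byte char #7 = EF A6 83.
Offset 22: leading byte 0xC5 = 11000101 → 2-byte char #8 = C5 8F.
Leading byte 0xC5 = 11000101 matches 110xxxxx → 2-byte sequence.
Byte 1: 0xC5 = 11000101, payload 00101 (5 bits).
Byte 2: 0x8F = 10001111 (10xxxxxx ✓), payload 001111.
Concatenate: 00101001111 = 0x14F (11 bits → U+014F).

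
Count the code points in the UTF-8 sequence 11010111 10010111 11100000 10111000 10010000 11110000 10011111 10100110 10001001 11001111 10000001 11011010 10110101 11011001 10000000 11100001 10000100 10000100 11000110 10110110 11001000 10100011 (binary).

9

Byte at offset 0: 0xD7 = 11010111 → 2-byte char (#1). Advance 2.
Byte at offset 2: 0xE0 = 11100000 → 3-byte char (#2). Advance 3.
Byte at offset 5: 0xF0 = 11110000 → 4-byte char (#3). Advance 4.
Byte at offset 9: 0xCF = 11001111 → 2-byte char (#4). Advance 2.
Byte at offset 11: 0xDA = 11011010 → 2-byte char (#5). Advance 2.
Byte at offset 13: 0xD9 = 11011001 → 2-byte char (#6). Advance 2.
Byte at offset 15: 0xE1 = 11100001 → 3-byte char (#7). Advance 3.
Byte at offset 18: 0xC6 = 11000110 → 2-byte char (#8). Advance 2.
Byte at offset 20: 0xC8 = 11001000 → 2-byte char (#9). Advance 2.
Reached end at offset 22 after 9 code points.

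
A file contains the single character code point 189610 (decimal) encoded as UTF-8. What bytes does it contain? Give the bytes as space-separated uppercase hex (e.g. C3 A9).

U+2E4AA = 0x2E4AA = 189610 decimal. In range U+10000–U+10FFFF → 4-byte form: 11110xxx 10xxxxxx 10xxxxxx 10xxxxxx.
Binary (21 bits): 000101110010010101010.
Split 3+6+6+6: 000 | 101110 | 010010 | 101010.
Byte 1: 11110000 = 0xF0.
Byte 2: 10101110 = 0xAE.
Byte 3: 10010010 = 0x92.
Byte 4: 10101010 = 0xAA.

F0 AE 92 AA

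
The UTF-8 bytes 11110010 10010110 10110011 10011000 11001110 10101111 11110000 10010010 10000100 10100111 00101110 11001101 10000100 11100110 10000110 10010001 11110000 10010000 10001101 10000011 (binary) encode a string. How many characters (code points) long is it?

Byte at offset 0: 0xF2 = 11110010 → 4-byte char (#1). Advance 4.
Byte at offset 4: 0xCE = 11001110 → 2-byte char (#2). Advance 2.
Byte at offset 6: 0xF0 = 11110000 → 4-byte char (#3). Advance 4.
Byte at offset 10: 0x2E = 00101110 → 1-byte char (#4). Advance 1.
Byte at offset 11: 0xCD = 11001101 → 2-byte char (#5). Advance 2.
Byte at offset 13: 0xE6 = 11100110 → 3-byte char (#6). Advance 3.
Byte at offset 16: 0xF0 = 11110000 → 4-byte char (#7). Advance 4.
Reached end at offset 20 after 7 code points.

7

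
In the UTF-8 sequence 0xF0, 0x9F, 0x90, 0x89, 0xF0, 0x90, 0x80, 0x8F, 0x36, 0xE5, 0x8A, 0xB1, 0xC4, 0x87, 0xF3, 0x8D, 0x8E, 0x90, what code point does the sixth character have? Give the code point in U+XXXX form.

U+CD390

Offset 0: leading byte 0xF0 = 11110000 → 4-byte char #1 = F0 9F 90 89.
Offset 4: leading byte 0xF0 = 11110000 → 4-byte char #2 = F0 90 80 8F.
Offset 8: leading byte 0x36 = 00110110 → 1-byte char #3 = 36.
Offset 9: leading byte 0xE5 = 11100101 → 3-byte char #4 = E5 8A B1.
Offset 12: leading byte 0xC4 = 11000100 → 2-byte char #5 = C4 87.
Offset 14: leading byte 0xF3 = 11110011 → 4-byte char #6 = F3 8D 8E 90.
Leading byte 0xF3 = 11110011 matches 11110xxx → 4-byte sequence.
Byte 1: 0xF3 = 11110011, payload 011 (3 bits).
Byte 2: 0x8D = 10001101 (10xxxxxx ✓), payload 001101.
Byte 3: 0x8E = 10001110 (10xxxxxx ✓), payload 001110.
Byte 4: 0x90 = 10010000 (10xxxxxx ✓), payload 010000.
Concatenate: 011001101001110010000 = 0xCD390 (21 bits → U+CD390).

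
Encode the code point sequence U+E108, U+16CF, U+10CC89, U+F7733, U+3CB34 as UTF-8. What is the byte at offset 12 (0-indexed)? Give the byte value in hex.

0x9C

U+E108 → 3-byte form EE 84 88 at offsets 0–2.
U+16CF → 3-byte form E1 9B 8F at offsets 3–5.
U+10CC89 → 4-byte form F4 8C B2 89 at offsets 6–9.
U+F7733 → 4-byte form F3 B7 9C B3 at offsets 10–13.
Offset 12 falls in char 4's range; it's byte 3 of F3 B7 9C B3 = 0x9C.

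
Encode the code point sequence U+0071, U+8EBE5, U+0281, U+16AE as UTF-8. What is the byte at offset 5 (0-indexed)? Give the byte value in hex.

U+0071 → 1-byte form 71 at offsets 0–0.
U+8EBE5 → 4-byte form F2 8E AF A5 at offsets 1–4.
U+0281 → 2-byte form CA 81 at offsets 5–6.
Offset 5 falls in char 3's range; it's byte 1 of CA 81 = 0xCA.

0xCA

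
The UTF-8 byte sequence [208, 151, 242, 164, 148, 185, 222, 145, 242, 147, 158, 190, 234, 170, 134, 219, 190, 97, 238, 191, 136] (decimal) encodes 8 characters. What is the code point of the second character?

U+A4539

Offset 0: leading byte 0xD0 = 11010000 → 2-byte char #1 = D0 97.
Offset 2: leading byte 0xF2 = 11110010 → 4-byte char #2 = F2 A4 94 B9.
Leading byte 0xF2 = 11110010 matches 11110xxx → 4-byte sequence.
Byte 1: 0xF2 = 11110010, payload 010 (3 bits).
Byte 2: 0xA4 = 10100100 (10xxxxxx ✓), payload 100100.
Byte 3: 0x94 = 10010100 (10xxxxxx ✓), payload 010100.
Byte 4: 0xB9 = 10111001 (10xxxxxx ✓), payload 111001.
Concatenate: 010100100010100111001 = 0xA4539 (21 bits → U+A4539).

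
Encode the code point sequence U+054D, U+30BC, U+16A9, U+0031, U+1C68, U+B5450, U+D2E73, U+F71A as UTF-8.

U+054D: 2-byte form → D5 8D.
U+30BC: 3-byte form → E3 82 BC.
U+16A9: 3-byte form → E1 9A A9.
U+0031: 1-byte form → 31.
U+1C68: 3-byte form → E1 B1 A8.
U+B5450: 4-byte form → F2 B5 91 90.
U+D2E73: 4-byte form → F3 92 B9 B3.
U+F71A: 3-byte form → EF 9C 9A.
Concatenated (23 bytes): D5 8D E3 82 BC E1 9A A9 31 E1 B1 A8 F2 B5 91 90 F3 92 B9 B3 EF 9C 9A.

D5 8D E3 82 BC E1 9A A9 31 E1 B1 A8 F2 B5 91 90 F3 92 B9 B3 EF 9C 9A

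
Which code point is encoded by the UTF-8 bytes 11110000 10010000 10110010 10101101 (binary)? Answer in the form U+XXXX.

U+10CAD

Leading byte 0xF0 = 11110000 matches 11110xxx → 4-byte sequence.
Byte 1: 0xF0 = 11110000, payload 000 (3 bits).
Byte 2: 0x90 = 10010000 (10xxxxxx ✓), payload 010000.
Byte 3: 0xB2 = 10110010 (10xxxxxx ✓), payload 110010.
Byte 4: 0xAD = 10101101 (10xxxxxx ✓), payload 101101.
Concatenate: 000010000110010101101 = 0x10CAD (21 bits → U+10CAD).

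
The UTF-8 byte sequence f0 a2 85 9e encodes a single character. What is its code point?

Leading byte 0xF0 = 11110000 matches 11110xxx → 4-byte sequence.
Byte 1: 0xF0 = 11110000, payload 000 (3 bits).
Byte 2: 0xA2 = 10100010 (10xxxxxx ✓), payload 100010.
Byte 3: 0x85 = 10000101 (10xxxxxx ✓), payload 000101.
Byte 4: 0x9E = 10011110 (10xxxxxx ✓), payload 011110.
Concatenate: 000100010000101011110 = 0x2215E (21 bits → U+2215E).

U+2215E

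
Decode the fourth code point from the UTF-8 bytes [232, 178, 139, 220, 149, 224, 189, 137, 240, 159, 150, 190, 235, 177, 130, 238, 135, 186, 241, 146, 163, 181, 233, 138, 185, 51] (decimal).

Offset 0: leading byte 0xE8 = 11101000 → 3-byte char #1 = E8 B2 8B.
Offset 3: leading byte 0xDC = 11011100 → 2-byte char #2 = DC 95.
Offset 5: leading byte 0xE0 = 11100000 → 3-byte char #3 = E0 BD 89.
Offset 8: leading byte 0xF0 = 11110000 → 4-byte char #4 = F0 9F 96 BE.
Leading byte 0xF0 = 11110000 matches 11110xxx → 4-byte sequence.
Byte 1: 0xF0 = 11110000, payload 000 (3 bits).
Byte 2: 0x9F = 10011111 (10xxxxxx ✓), payload 011111.
Byte 3: 0x96 = 10010110 (10xxxxxx ✓), payload 010110.
Byte 4: 0xBE = 10111110 (10xxxxxx ✓), payload 111110.
Concatenate: 000011111010110111110 = 0x1F5BE (21 bits → U+1F5BE).

U+1F5BE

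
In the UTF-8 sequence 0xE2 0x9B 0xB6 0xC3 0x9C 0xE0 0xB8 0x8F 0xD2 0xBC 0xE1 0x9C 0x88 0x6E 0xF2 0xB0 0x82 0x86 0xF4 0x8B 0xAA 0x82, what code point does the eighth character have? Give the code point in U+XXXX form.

U+10BA82

Offset 0: leading byte 0xE2 = 11100010 → 3-byte char #1 = E2 9B B6.
Offset 3: leading byte 0xC3 = 11000011 → 2-byte char #2 = C3 9C.
Offset 5: leading byte 0xE0 = 11100000 → 3-byte char #3 = E0 B8 8F.
Offset 8: leading byte 0xD2 = 11010010 → 2-byte char #4 = D2 BC.
Offset 10: leading byte 0xE1 = 11100001 → 3-byte char #5 = E1 9C 88.
Offset 13: leading byte 0x6E = 01101110 → 1-byte char #6 = 6E.
Offset 14: leading byte 0xF2 = 11110010 → 4-byte char #7 = F2 B0 82 86.
Offset 18: leading byte 0xF4 = 11110100 → 4-byte char #8 = F4 8B AA 82.
Leading byte 0xF4 = 11110100 matches 11110xxx → 4-byte sequence.
Byte 1: 0xF4 = 11110100, payload 100 (3 bits).
Byte 2: 0x8B = 10001011 (10xxxxxx ✓), payload 001011.
Byte 3: 0xAA = 10101010 (10xxxxxx ✓), payload 101010.
Byte 4: 0x82 = 10000010 (10xxxxxx ✓), payload 000010.
Concatenate: 100001011101010000010 = 0x10BA82 (21 bits → U+10BA82).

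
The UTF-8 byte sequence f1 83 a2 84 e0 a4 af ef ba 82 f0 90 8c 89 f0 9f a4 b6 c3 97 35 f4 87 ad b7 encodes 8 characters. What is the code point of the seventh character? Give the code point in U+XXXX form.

U+0035

Offset 0: leading byte 0xF1 = 11110001 → 4-byte char #1 = F1 83 A2 84.
Offset 4: leading byte 0xE0 = 11100000 → 3-byte char #2 = E0 A4 AF.
Offset 7: leading byte 0xEF = 11101111 → 3-byte char #3 = EF BA 82.
Offset 10: leading byte 0xF0 = 11110000 → 4-byte char #4 = F0 90 8C 89.
Offset 14: leading byte 0xF0 = 11110000 → 4-byte char #5 = F0 9F A4 B6.
Offset 18: leading byte 0xC3 = 11000011 → 2-byte char #6 = C3 97.
Offset 20: leading byte 0x35 = 00110101 → 1-byte char #7 = 35.
Leading byte 0x35 = 00110101 matches 0xxxxxxx → 1-byte sequence.
Byte 1: 0x35 = 00110101, payload 0110101 (7 bits).
Concatenate: 0110101 = 0x35 (7 bits → U+0035).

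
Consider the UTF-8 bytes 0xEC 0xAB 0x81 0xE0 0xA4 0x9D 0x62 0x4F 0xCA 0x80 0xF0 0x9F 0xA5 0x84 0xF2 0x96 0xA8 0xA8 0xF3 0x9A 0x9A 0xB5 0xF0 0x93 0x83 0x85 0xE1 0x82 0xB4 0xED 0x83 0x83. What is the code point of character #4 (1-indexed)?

U+004F

Offset 0: leading byte 0xEC = 11101100 → 3-byte char #1 = EC AB 81.
Offset 3: leading byte 0xE0 = 11100000 → 3-byte char #2 = E0 A4 9D.
Offset 6: leading byte 0x62 = 01100010 → 1-byte char #3 = 62.
Offset 7: leading byte 0x4F = 01001111 → 1-byte char #4 = 4F.
Leading byte 0x4F = 01001111 matches 0xxxxxxx → 1-byte sequence.
Byte 1: 0x4F = 01001111, payload 1001111 (7 bits).
Concatenate: 1001111 = 0x4F (7 bits → U+004F).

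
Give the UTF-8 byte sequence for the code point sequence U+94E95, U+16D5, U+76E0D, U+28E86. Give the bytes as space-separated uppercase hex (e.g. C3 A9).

U+94E95: 4-byte form → F2 94 BA 95.
U+16D5: 3-byte form → E1 9B 95.
U+76E0D: 4-byte form → F1 B6 B8 8D.
U+28E86: 4-byte form → F0 A8 BA 86.
Concatenated (15 bytes): F2 94 BA 95 E1 9B 95 F1 B6 B8 8D F0 A8 BA 86.

F2 94 BA 95 E1 9B 95 F1 B6 B8 8D F0 A8 BA 86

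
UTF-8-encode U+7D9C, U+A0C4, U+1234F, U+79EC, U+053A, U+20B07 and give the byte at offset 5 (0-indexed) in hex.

0x84

U+7D9C → 3-byte form E7 B6 9C at offsets 0–2.
U+A0C4 → 3-byte form EA 83 84 at offsets 3–5.
Offset 5 falls in char 2's range; it's byte 3 of EA 83 84 = 0x84.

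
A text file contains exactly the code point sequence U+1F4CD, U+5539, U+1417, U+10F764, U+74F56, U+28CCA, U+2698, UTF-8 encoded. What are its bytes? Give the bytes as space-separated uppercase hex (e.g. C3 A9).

U+1F4CD: 4-byte form → F0 9F 93 8D.
U+5539: 3-byte form → E5 94 B9.
U+1417: 3-byte form → E1 90 97.
U+10F764: 4-byte form → F4 8F 9D A4.
U+74F56: 4-byte form → F1 B4 BD 96.
U+28CCA: 4-byte form → F0 A8 B3 8A.
U+2698: 3-byte form → E2 9A 98.
Concatenated (25 bytes): F0 9F 93 8D E5 94 B9 E1 90 97 F4 8F 9D A4 F1 B4 BD 96 F0 A8 B3 8A E2 9A 98.

F0 9F 93 8D E5 94 B9 E1 90 97 F4 8F 9D A4 F1 B4 BD 96 F0 A8 B3 8A E2 9A 98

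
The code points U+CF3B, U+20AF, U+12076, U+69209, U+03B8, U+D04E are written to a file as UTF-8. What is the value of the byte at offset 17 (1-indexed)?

0xED

1-indexed offset 17 is 0-indexed offset 16.
U+CF3B → 3-byte form EC BC BB at offsets 0–2.
U+20AF → 3-byte form E2 82 AF at offsets 3–5.
U+12076 → 4-byte form F0 92 81 B6 at offsets 6–9.
U+69209 → 4-byte form F1 A9 88 89 at offsets 10–13.
U+03B8 → 2-byte form CE B8 at offsets 14–15.
U+D04E → 3-byte form ED 81 8E at offsets 16–18.
Offset 16 falls in char 6's range; it's byte 1 of ED 81 8E = 0xED.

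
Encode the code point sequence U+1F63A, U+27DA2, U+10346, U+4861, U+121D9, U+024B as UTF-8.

F0 9F 98 BA F0 A7 B6 A2 F0 90 8D 86 E4 A1 A1 F0 92 87 99 C9 8B

U+1F63A: 4-byte form → F0 9F 98 BA.
U+27DA2: 4-byte form → F0 A7 B6 A2.
U+10346: 4-byte form → F0 90 8D 86.
U+4861: 3-byte form → E4 A1 A1.
U+121D9: 4-byte form → F0 92 87 99.
U+024B: 2-byte form → C9 8B.
Concatenated (21 bytes): F0 9F 98 BA F0 A7 B6 A2 F0 90 8D 86 E4 A1 A1 F0 92 87 99 C9 8B.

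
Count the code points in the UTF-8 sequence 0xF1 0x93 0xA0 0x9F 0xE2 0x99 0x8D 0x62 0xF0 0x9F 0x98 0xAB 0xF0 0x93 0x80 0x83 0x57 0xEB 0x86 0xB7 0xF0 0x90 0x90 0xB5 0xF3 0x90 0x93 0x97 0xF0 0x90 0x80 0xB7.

Byte at offset 0: 0xF1 = 11110001 → 4-byte char (#1). Advance 4.
Byte at offset 4: 0xE2 = 11100010 → 3-byte char (#2). Advance 3.
Byte at offset 7: 0x62 = 01100010 → 1-byte char (#3). Advance 1.
Byte at offset 8: 0xF0 = 11110000 → 4-byte char (#4). Advance 4.
Byte at offset 12: 0xF0 = 11110000 → 4-byte char (#5). Advance 4.
Byte at offset 16: 0x57 = 01010111 → 1-byte char (#6). Advance 1.
Byte at offset 17: 0xEB = 11101011 → 3-byte char (#7). Advance 3.
Byte at offset 20: 0xF0 = 11110000 → 4-byte char (#8). Advance 4.
Byte at offset 24: 0xF3 = 11110011 → 4-byte char (#9). Advance 4.
Byte at offset 28: 0xF0 = 11110000 → 4-byte char (#10). Advance 4.
Reached end at offset 32 after 10 code points.

10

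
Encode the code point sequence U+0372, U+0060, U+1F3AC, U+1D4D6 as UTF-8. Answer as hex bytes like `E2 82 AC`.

CD B2 60 F0 9F 8E AC F0 9D 93 96

U+0372: 2-byte form → CD B2.
U+0060: 1-byte form → 60.
U+1F3AC: 4-byte form → F0 9F 8E AC.
U+1D4D6: 4-byte form → F0 9D 93 96.
Concatenated (11 bytes): CD B2 60 F0 9F 8E AC F0 9D 93 96.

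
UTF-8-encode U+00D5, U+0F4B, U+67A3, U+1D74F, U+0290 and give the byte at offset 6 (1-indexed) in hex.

0xE6

1-indexed offset 6 is 0-indexed offset 5.
U+00D5 → 2-byte form C3 95 at offsets 0–1.
U+0F4B → 3-byte form E0 BD 8B at offsets 2–4.
U+67A3 → 3-byte form E6 9E A3 at offsets 5–7.
Offset 5 falls in char 3's range; it's byte 1 of E6 9E A3 = 0xE6.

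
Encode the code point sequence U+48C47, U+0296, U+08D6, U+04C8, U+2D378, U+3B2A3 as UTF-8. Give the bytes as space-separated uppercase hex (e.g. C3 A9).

U+48C47: 4-byte form → F1 88 B1 87.
U+0296: 2-byte form → CA 96.
U+08D6: 3-byte form → E0 A3 96.
U+04C8: 2-byte form → D3 88.
U+2D378: 4-byte form → F0 AD 8D B8.
U+3B2A3: 4-byte form → F0 BB 8A A3.
Concatenated (19 bytes): F1 88 B1 87 CA 96 E0 A3 96 D3 88 F0 AD 8D B8 F0 BB 8A A3.

F1 88 B1 87 CA 96 E0 A3 96 D3 88 F0 AD 8D B8 F0 BB 8A A3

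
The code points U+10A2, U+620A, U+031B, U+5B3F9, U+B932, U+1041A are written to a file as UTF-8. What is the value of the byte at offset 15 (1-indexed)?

1-indexed offset 15 is 0-indexed offset 14.
U+10A2 → 3-byte form E1 82 A2 at offsets 0–2.
U+620A → 3-byte form E6 88 8A at offsets 3–5.
U+031B → 2-byte form CC 9B at offsets 6–7.
U+5B3F9 → 4-byte form F1 9B 8F B9 at offsets 8–11.
U+B932 → 3-byte form EB A4 B2 at offsets 12–14.
Offset 14 falls in char 5's range; it's byte 3 of EB A4 B2 = 0xB2.

0xB2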